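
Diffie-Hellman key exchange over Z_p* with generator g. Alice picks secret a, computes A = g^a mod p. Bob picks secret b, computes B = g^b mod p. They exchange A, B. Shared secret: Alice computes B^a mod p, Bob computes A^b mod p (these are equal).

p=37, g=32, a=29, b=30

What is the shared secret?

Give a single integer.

Answer: 11

Derivation:
A = 32^29 mod 37  (bits of 29 = 11101)
  bit 0 = 1: r = r^2 * 32 mod 37 = 1^2 * 32 = 1*32 = 32
  bit 1 = 1: r = r^2 * 32 mod 37 = 32^2 * 32 = 25*32 = 23
  bit 2 = 1: r = r^2 * 32 mod 37 = 23^2 * 32 = 11*32 = 19
  bit 3 = 0: r = r^2 mod 37 = 19^2 = 28
  bit 4 = 1: r = r^2 * 32 mod 37 = 28^2 * 32 = 7*32 = 2
  -> A = 2
B = 32^30 mod 37  (bits of 30 = 11110)
  bit 0 = 1: r = r^2 * 32 mod 37 = 1^2 * 32 = 1*32 = 32
  bit 1 = 1: r = r^2 * 32 mod 37 = 32^2 * 32 = 25*32 = 23
  bit 2 = 1: r = r^2 * 32 mod 37 = 23^2 * 32 = 11*32 = 19
  bit 3 = 1: r = r^2 * 32 mod 37 = 19^2 * 32 = 28*32 = 8
  bit 4 = 0: r = r^2 mod 37 = 8^2 = 27
  -> B = 27
s = B^a = 27^29 mod 37  (bits of 29 = 11101)
  bit 0 = 1: r = r^2 * 27 mod 37 = 1^2 * 27 = 1*27 = 27
  bit 1 = 1: r = r^2 * 27 mod 37 = 27^2 * 27 = 26*27 = 36
  bit 2 = 1: r = r^2 * 27 mod 37 = 36^2 * 27 = 1*27 = 27
  bit 3 = 0: r = r^2 mod 37 = 27^2 = 26
  bit 4 = 1: r = r^2 * 27 mod 37 = 26^2 * 27 = 10*27 = 11
  -> s = B^a = 11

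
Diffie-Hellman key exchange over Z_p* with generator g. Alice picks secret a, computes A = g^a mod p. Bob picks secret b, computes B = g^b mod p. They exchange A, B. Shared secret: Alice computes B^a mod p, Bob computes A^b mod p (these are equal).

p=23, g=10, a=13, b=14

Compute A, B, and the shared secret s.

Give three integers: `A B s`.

A = 10^13 mod 23  (bits of 13 = 1101)
  bit 0 = 1: r = r^2 * 10 mod 23 = 1^2 * 10 = 1*10 = 10
  bit 1 = 1: r = r^2 * 10 mod 23 = 10^2 * 10 = 8*10 = 11
  bit 2 = 0: r = r^2 mod 23 = 11^2 = 6
  bit 3 = 1: r = r^2 * 10 mod 23 = 6^2 * 10 = 13*10 = 15
  -> A = 15
B = 10^14 mod 23  (bits of 14 = 1110)
  bit 0 = 1: r = r^2 * 10 mod 23 = 1^2 * 10 = 1*10 = 10
  bit 1 = 1: r = r^2 * 10 mod 23 = 10^2 * 10 = 8*10 = 11
  bit 2 = 1: r = r^2 * 10 mod 23 = 11^2 * 10 = 6*10 = 14
  bit 3 = 0: r = r^2 mod 23 = 14^2 = 12
  -> B = 12
s = B^a = 12^13 mod 23  (bits of 13 = 1101)
  bit 0 = 1: r = r^2 * 12 mod 23 = 1^2 * 12 = 1*12 = 12
  bit 1 = 1: r = r^2 * 12 mod 23 = 12^2 * 12 = 6*12 = 3
  bit 2 = 0: r = r^2 mod 23 = 3^2 = 9
  bit 3 = 1: r = r^2 * 12 mod 23 = 9^2 * 12 = 12*12 = 6
  -> s = B^a = 6

Answer: 15 12 6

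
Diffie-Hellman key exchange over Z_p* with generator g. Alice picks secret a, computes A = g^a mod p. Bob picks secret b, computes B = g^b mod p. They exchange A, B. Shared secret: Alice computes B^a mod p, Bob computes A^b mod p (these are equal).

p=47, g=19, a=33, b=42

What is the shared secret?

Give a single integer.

A = 19^33 mod 47  (bits of 33 = 100001)
  bit 0 = 1: r = r^2 * 19 mod 47 = 1^2 * 19 = 1*19 = 19
  bit 1 = 0: r = r^2 mod 47 = 19^2 = 32
  bit 2 = 0: r = r^2 mod 47 = 32^2 = 37
  bit 3 = 0: r = r^2 mod 47 = 37^2 = 6
  bit 4 = 0: r = r^2 mod 47 = 6^2 = 36
  bit 5 = 1: r = r^2 * 19 mod 47 = 36^2 * 19 = 27*19 = 43
  -> A = 43
B = 19^42 mod 47  (bits of 42 = 101010)
  bit 0 = 1: r = r^2 * 19 mod 47 = 1^2 * 19 = 1*19 = 19
  bit 1 = 0: r = r^2 mod 47 = 19^2 = 32
  bit 2 = 1: r = r^2 * 19 mod 47 = 32^2 * 19 = 37*19 = 45
  bit 3 = 0: r = r^2 mod 47 = 45^2 = 4
  bit 4 = 1: r = r^2 * 19 mod 47 = 4^2 * 19 = 16*19 = 22
  bit 5 = 0: r = r^2 mod 47 = 22^2 = 14
  -> B = 14
s = B^a = 14^33 mod 47  (bits of 33 = 100001)
  bit 0 = 1: r = r^2 * 14 mod 47 = 1^2 * 14 = 1*14 = 14
  bit 1 = 0: r = r^2 mod 47 = 14^2 = 8
  bit 2 = 0: r = r^2 mod 47 = 8^2 = 17
  bit 3 = 0: r = r^2 mod 47 = 17^2 = 7
  bit 4 = 0: r = r^2 mod 47 = 7^2 = 2
  bit 5 = 1: r = r^2 * 14 mod 47 = 2^2 * 14 = 4*14 = 9
  -> s = B^a = 9

Answer: 9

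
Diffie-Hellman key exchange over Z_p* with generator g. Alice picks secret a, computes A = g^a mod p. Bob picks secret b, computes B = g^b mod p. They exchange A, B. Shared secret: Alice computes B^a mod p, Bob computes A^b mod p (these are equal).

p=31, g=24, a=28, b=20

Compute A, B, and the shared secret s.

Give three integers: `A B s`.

Answer: 19 5 5

Derivation:
A = 24^28 mod 31  (bits of 28 = 11100)
  bit 0 = 1: r = r^2 * 24 mod 31 = 1^2 * 24 = 1*24 = 24
  bit 1 = 1: r = r^2 * 24 mod 31 = 24^2 * 24 = 18*24 = 29
  bit 2 = 1: r = r^2 * 24 mod 31 = 29^2 * 24 = 4*24 = 3
  bit 3 = 0: r = r^2 mod 31 = 3^2 = 9
  bit 4 = 0: r = r^2 mod 31 = 9^2 = 19
  -> A = 19
B = 24^20 mod 31  (bits of 20 = 10100)
  bit 0 = 1: r = r^2 * 24 mod 31 = 1^2 * 24 = 1*24 = 24
  bit 1 = 0: r = r^2 mod 31 = 24^2 = 18
  bit 2 = 1: r = r^2 * 24 mod 31 = 18^2 * 24 = 14*24 = 26
  bit 3 = 0: r = r^2 mod 31 = 26^2 = 25
  bit 4 = 0: r = r^2 mod 31 = 25^2 = 5
  -> B = 5
s = B^a = 5^28 mod 31  (bits of 28 = 11100)
  bit 0 = 1: r = r^2 * 5 mod 31 = 1^2 * 5 = 1*5 = 5
  bit 1 = 1: r = r^2 * 5 mod 31 = 5^2 * 5 = 25*5 = 1
  bit 2 = 1: r = r^2 * 5 mod 31 = 1^2 * 5 = 1*5 = 5
  bit 3 = 0: r = r^2 mod 31 = 5^2 = 25
  bit 4 = 0: r = r^2 mod 31 = 25^2 = 5
  -> s = B^a = 5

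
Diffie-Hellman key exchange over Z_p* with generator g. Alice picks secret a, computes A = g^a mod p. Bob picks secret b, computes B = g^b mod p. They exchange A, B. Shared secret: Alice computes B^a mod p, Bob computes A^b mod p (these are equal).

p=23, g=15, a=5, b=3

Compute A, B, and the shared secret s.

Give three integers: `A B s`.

Answer: 7 17 21

Derivation:
A = 15^5 mod 23  (bits of 5 = 101)
  bit 0 = 1: r = r^2 * 15 mod 23 = 1^2 * 15 = 1*15 = 15
  bit 1 = 0: r = r^2 mod 23 = 15^2 = 18
  bit 2 = 1: r = r^2 * 15 mod 23 = 18^2 * 15 = 2*15 = 7
  -> A = 7
B = 15^3 mod 23  (bits of 3 = 11)
  bit 0 = 1: r = r^2 * 15 mod 23 = 1^2 * 15 = 1*15 = 15
  bit 1 = 1: r = r^2 * 15 mod 23 = 15^2 * 15 = 18*15 = 17
  -> B = 17
s = B^a = 17^5 mod 23  (bits of 5 = 101)
  bit 0 = 1: r = r^2 * 17 mod 23 = 1^2 * 17 = 1*17 = 17
  bit 1 = 0: r = r^2 mod 23 = 17^2 = 13
  bit 2 = 1: r = r^2 * 17 mod 23 = 13^2 * 17 = 8*17 = 21
  -> s = B^a = 21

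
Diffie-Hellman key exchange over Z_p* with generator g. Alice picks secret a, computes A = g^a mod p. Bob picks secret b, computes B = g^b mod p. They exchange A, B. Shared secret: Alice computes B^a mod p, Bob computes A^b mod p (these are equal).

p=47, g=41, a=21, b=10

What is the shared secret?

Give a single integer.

Answer: 28

Derivation:
A = 41^21 mod 47  (bits of 21 = 10101)
  bit 0 = 1: r = r^2 * 41 mod 47 = 1^2 * 41 = 1*41 = 41
  bit 1 = 0: r = r^2 mod 47 = 41^2 = 36
  bit 2 = 1: r = r^2 * 41 mod 47 = 36^2 * 41 = 27*41 = 26
  bit 3 = 0: r = r^2 mod 47 = 26^2 = 18
  bit 4 = 1: r = r^2 * 41 mod 47 = 18^2 * 41 = 42*41 = 30
  -> A = 30
B = 41^10 mod 47  (bits of 10 = 1010)
  bit 0 = 1: r = r^2 * 41 mod 47 = 1^2 * 41 = 1*41 = 41
  bit 1 = 0: r = r^2 mod 47 = 41^2 = 36
  bit 2 = 1: r = r^2 * 41 mod 47 = 36^2 * 41 = 27*41 = 26
  bit 3 = 0: r = r^2 mod 47 = 26^2 = 18
  -> B = 18
s = B^a = 18^21 mod 47  (bits of 21 = 10101)
  bit 0 = 1: r = r^2 * 18 mod 47 = 1^2 * 18 = 1*18 = 18
  bit 1 = 0: r = r^2 mod 47 = 18^2 = 42
  bit 2 = 1: r = r^2 * 18 mod 47 = 42^2 * 18 = 25*18 = 27
  bit 3 = 0: r = r^2 mod 47 = 27^2 = 24
  bit 4 = 1: r = r^2 * 18 mod 47 = 24^2 * 18 = 12*18 = 28
  -> s = B^a = 28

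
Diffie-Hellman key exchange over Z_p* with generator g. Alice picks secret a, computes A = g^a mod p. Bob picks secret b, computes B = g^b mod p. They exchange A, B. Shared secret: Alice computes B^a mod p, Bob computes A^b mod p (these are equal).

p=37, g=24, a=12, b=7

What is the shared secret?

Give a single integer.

Answer: 10

Derivation:
A = 24^12 mod 37  (bits of 12 = 1100)
  bit 0 = 1: r = r^2 * 24 mod 37 = 1^2 * 24 = 1*24 = 24
  bit 1 = 1: r = r^2 * 24 mod 37 = 24^2 * 24 = 21*24 = 23
  bit 2 = 0: r = r^2 mod 37 = 23^2 = 11
  bit 3 = 0: r = r^2 mod 37 = 11^2 = 10
  -> A = 10
B = 24^7 mod 37  (bits of 7 = 111)
  bit 0 = 1: r = r^2 * 24 mod 37 = 1^2 * 24 = 1*24 = 24
  bit 1 = 1: r = r^2 * 24 mod 37 = 24^2 * 24 = 21*24 = 23
  bit 2 = 1: r = r^2 * 24 mod 37 = 23^2 * 24 = 11*24 = 5
  -> B = 5
s = B^a = 5^12 mod 37  (bits of 12 = 1100)
  bit 0 = 1: r = r^2 * 5 mod 37 = 1^2 * 5 = 1*5 = 5
  bit 1 = 1: r = r^2 * 5 mod 37 = 5^2 * 5 = 25*5 = 14
  bit 2 = 0: r = r^2 mod 37 = 14^2 = 11
  bit 3 = 0: r = r^2 mod 37 = 11^2 = 10
  -> s = B^a = 10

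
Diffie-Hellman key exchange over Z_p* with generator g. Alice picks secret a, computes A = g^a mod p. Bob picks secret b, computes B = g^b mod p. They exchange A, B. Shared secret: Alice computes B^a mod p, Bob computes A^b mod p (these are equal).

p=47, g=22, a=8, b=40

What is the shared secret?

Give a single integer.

A = 22^8 mod 47  (bits of 8 = 1000)
  bit 0 = 1: r = r^2 * 22 mod 47 = 1^2 * 22 = 1*22 = 22
  bit 1 = 0: r = r^2 mod 47 = 22^2 = 14
  bit 2 = 0: r = r^2 mod 47 = 14^2 = 8
  bit 3 = 0: r = r^2 mod 47 = 8^2 = 17
  -> A = 17
B = 22^40 mod 47  (bits of 40 = 101000)
  bit 0 = 1: r = r^2 * 22 mod 47 = 1^2 * 22 = 1*22 = 22
  bit 1 = 0: r = r^2 mod 47 = 22^2 = 14
  bit 2 = 1: r = r^2 * 22 mod 47 = 14^2 * 22 = 8*22 = 35
  bit 3 = 0: r = r^2 mod 47 = 35^2 = 3
  bit 4 = 0: r = r^2 mod 47 = 3^2 = 9
  bit 5 = 0: r = r^2 mod 47 = 9^2 = 34
  -> B = 34
s = B^a = 34^8 mod 47  (bits of 8 = 1000)
  bit 0 = 1: r = r^2 * 34 mod 47 = 1^2 * 34 = 1*34 = 34
  bit 1 = 0: r = r^2 mod 47 = 34^2 = 28
  bit 2 = 0: r = r^2 mod 47 = 28^2 = 32
  bit 3 = 0: r = r^2 mod 47 = 32^2 = 37
  -> s = B^a = 37

Answer: 37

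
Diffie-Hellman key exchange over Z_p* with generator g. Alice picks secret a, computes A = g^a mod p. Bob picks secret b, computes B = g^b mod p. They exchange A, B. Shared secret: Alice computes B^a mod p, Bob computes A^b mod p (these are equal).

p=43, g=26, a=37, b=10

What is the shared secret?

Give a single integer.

Answer: 13

Derivation:
A = 26^37 mod 43  (bits of 37 = 100101)
  bit 0 = 1: r = r^2 * 26 mod 43 = 1^2 * 26 = 1*26 = 26
  bit 1 = 0: r = r^2 mod 43 = 26^2 = 31
  bit 2 = 0: r = r^2 mod 43 = 31^2 = 15
  bit 3 = 1: r = r^2 * 26 mod 43 = 15^2 * 26 = 10*26 = 2
  bit 4 = 0: r = r^2 mod 43 = 2^2 = 4
  bit 5 = 1: r = r^2 * 26 mod 43 = 4^2 * 26 = 16*26 = 29
  -> A = 29
B = 26^10 mod 43  (bits of 10 = 1010)
  bit 0 = 1: r = r^2 * 26 mod 43 = 1^2 * 26 = 1*26 = 26
  bit 1 = 0: r = r^2 mod 43 = 26^2 = 31
  bit 2 = 1: r = r^2 * 26 mod 43 = 31^2 * 26 = 15*26 = 3
  bit 3 = 0: r = r^2 mod 43 = 3^2 = 9
  -> B = 9
s = B^a = 9^37 mod 43  (bits of 37 = 100101)
  bit 0 = 1: r = r^2 * 9 mod 43 = 1^2 * 9 = 1*9 = 9
  bit 1 = 0: r = r^2 mod 43 = 9^2 = 38
  bit 2 = 0: r = r^2 mod 43 = 38^2 = 25
  bit 3 = 1: r = r^2 * 9 mod 43 = 25^2 * 9 = 23*9 = 35
  bit 4 = 0: r = r^2 mod 43 = 35^2 = 21
  bit 5 = 1: r = r^2 * 9 mod 43 = 21^2 * 9 = 11*9 = 13
  -> s = B^a = 13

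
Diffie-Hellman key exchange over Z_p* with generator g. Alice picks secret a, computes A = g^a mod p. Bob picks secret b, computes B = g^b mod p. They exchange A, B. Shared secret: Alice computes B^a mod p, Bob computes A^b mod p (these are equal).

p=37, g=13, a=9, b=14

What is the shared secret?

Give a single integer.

Answer: 36

Derivation:
A = 13^9 mod 37  (bits of 9 = 1001)
  bit 0 = 1: r = r^2 * 13 mod 37 = 1^2 * 13 = 1*13 = 13
  bit 1 = 0: r = r^2 mod 37 = 13^2 = 21
  bit 2 = 0: r = r^2 mod 37 = 21^2 = 34
  bit 3 = 1: r = r^2 * 13 mod 37 = 34^2 * 13 = 9*13 = 6
  -> A = 6
B = 13^14 mod 37  (bits of 14 = 1110)
  bit 0 = 1: r = r^2 * 13 mod 37 = 1^2 * 13 = 1*13 = 13
  bit 1 = 1: r = r^2 * 13 mod 37 = 13^2 * 13 = 21*13 = 14
  bit 2 = 1: r = r^2 * 13 mod 37 = 14^2 * 13 = 11*13 = 32
  bit 3 = 0: r = r^2 mod 37 = 32^2 = 25
  -> B = 25
s = B^a = 25^9 mod 37  (bits of 9 = 1001)
  bit 0 = 1: r = r^2 * 25 mod 37 = 1^2 * 25 = 1*25 = 25
  bit 1 = 0: r = r^2 mod 37 = 25^2 = 33
  bit 2 = 0: r = r^2 mod 37 = 33^2 = 16
  bit 3 = 1: r = r^2 * 25 mod 37 = 16^2 * 25 = 34*25 = 36
  -> s = B^a = 36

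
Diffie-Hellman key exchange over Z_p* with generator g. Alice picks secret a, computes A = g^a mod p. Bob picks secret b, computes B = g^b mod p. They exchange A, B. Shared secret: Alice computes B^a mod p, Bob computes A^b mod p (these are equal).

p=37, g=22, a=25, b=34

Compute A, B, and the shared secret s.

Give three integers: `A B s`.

Answer: 35 25 28

Derivation:
A = 22^25 mod 37  (bits of 25 = 11001)
  bit 0 = 1: r = r^2 * 22 mod 37 = 1^2 * 22 = 1*22 = 22
  bit 1 = 1: r = r^2 * 22 mod 37 = 22^2 * 22 = 3*22 = 29
  bit 2 = 0: r = r^2 mod 37 = 29^2 = 27
  bit 3 = 0: r = r^2 mod 37 = 27^2 = 26
  bit 4 = 1: r = r^2 * 22 mod 37 = 26^2 * 22 = 10*22 = 35
  -> A = 35
B = 22^34 mod 37  (bits of 34 = 100010)
  bit 0 = 1: r = r^2 * 22 mod 37 = 1^2 * 22 = 1*22 = 22
  bit 1 = 0: r = r^2 mod 37 = 22^2 = 3
  bit 2 = 0: r = r^2 mod 37 = 3^2 = 9
  bit 3 = 0: r = r^2 mod 37 = 9^2 = 7
  bit 4 = 1: r = r^2 * 22 mod 37 = 7^2 * 22 = 12*22 = 5
  bit 5 = 0: r = r^2 mod 37 = 5^2 = 25
  -> B = 25
s = B^a = 25^25 mod 37  (bits of 25 = 11001)
  bit 0 = 1: r = r^2 * 25 mod 37 = 1^2 * 25 = 1*25 = 25
  bit 1 = 1: r = r^2 * 25 mod 37 = 25^2 * 25 = 33*25 = 11
  bit 2 = 0: r = r^2 mod 37 = 11^2 = 10
  bit 3 = 0: r = r^2 mod 37 = 10^2 = 26
  bit 4 = 1: r = r^2 * 25 mod 37 = 26^2 * 25 = 10*25 = 28
  -> s = B^a = 28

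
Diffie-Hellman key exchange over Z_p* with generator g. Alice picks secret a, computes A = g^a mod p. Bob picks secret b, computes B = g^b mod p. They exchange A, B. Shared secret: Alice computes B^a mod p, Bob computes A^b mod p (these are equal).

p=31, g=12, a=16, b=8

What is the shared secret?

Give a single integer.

Answer: 9

Derivation:
A = 12^16 mod 31  (bits of 16 = 10000)
  bit 0 = 1: r = r^2 * 12 mod 31 = 1^2 * 12 = 1*12 = 12
  bit 1 = 0: r = r^2 mod 31 = 12^2 = 20
  bit 2 = 0: r = r^2 mod 31 = 20^2 = 28
  bit 3 = 0: r = r^2 mod 31 = 28^2 = 9
  bit 4 = 0: r = r^2 mod 31 = 9^2 = 19
  -> A = 19
B = 12^8 mod 31  (bits of 8 = 1000)
  bit 0 = 1: r = r^2 * 12 mod 31 = 1^2 * 12 = 1*12 = 12
  bit 1 = 0: r = r^2 mod 31 = 12^2 = 20
  bit 2 = 0: r = r^2 mod 31 = 20^2 = 28
  bit 3 = 0: r = r^2 mod 31 = 28^2 = 9
  -> B = 9
s = B^a = 9^16 mod 31  (bits of 16 = 10000)
  bit 0 = 1: r = r^2 * 9 mod 31 = 1^2 * 9 = 1*9 = 9
  bit 1 = 0: r = r^2 mod 31 = 9^2 = 19
  bit 2 = 0: r = r^2 mod 31 = 19^2 = 20
  bit 3 = 0: r = r^2 mod 31 = 20^2 = 28
  bit 4 = 0: r = r^2 mod 31 = 28^2 = 9
  -> s = B^a = 9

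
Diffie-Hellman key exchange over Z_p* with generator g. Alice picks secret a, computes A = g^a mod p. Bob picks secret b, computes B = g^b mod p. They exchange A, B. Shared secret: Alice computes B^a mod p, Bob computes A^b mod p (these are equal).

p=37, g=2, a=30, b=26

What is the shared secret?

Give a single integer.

Answer: 10

Derivation:
A = 2^30 mod 37  (bits of 30 = 11110)
  bit 0 = 1: r = r^2 * 2 mod 37 = 1^2 * 2 = 1*2 = 2
  bit 1 = 1: r = r^2 * 2 mod 37 = 2^2 * 2 = 4*2 = 8
  bit 2 = 1: r = r^2 * 2 mod 37 = 8^2 * 2 = 27*2 = 17
  bit 3 = 1: r = r^2 * 2 mod 37 = 17^2 * 2 = 30*2 = 23
  bit 4 = 0: r = r^2 mod 37 = 23^2 = 11
  -> A = 11
B = 2^26 mod 37  (bits of 26 = 11010)
  bit 0 = 1: r = r^2 * 2 mod 37 = 1^2 * 2 = 1*2 = 2
  bit 1 = 1: r = r^2 * 2 mod 37 = 2^2 * 2 = 4*2 = 8
  bit 2 = 0: r = r^2 mod 37 = 8^2 = 27
  bit 3 = 1: r = r^2 * 2 mod 37 = 27^2 * 2 = 26*2 = 15
  bit 4 = 0: r = r^2 mod 37 = 15^2 = 3
  -> B = 3
s = B^a = 3^30 mod 37  (bits of 30 = 11110)
  bit 0 = 1: r = r^2 * 3 mod 37 = 1^2 * 3 = 1*3 = 3
  bit 1 = 1: r = r^2 * 3 mod 37 = 3^2 * 3 = 9*3 = 27
  bit 2 = 1: r = r^2 * 3 mod 37 = 27^2 * 3 = 26*3 = 4
  bit 3 = 1: r = r^2 * 3 mod 37 = 4^2 * 3 = 16*3 = 11
  bit 4 = 0: r = r^2 mod 37 = 11^2 = 10
  -> s = B^a = 10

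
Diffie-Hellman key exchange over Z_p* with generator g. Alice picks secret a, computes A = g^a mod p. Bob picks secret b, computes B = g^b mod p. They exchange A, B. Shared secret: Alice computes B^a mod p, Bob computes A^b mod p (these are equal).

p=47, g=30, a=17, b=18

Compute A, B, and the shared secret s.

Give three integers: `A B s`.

Answer: 10 18 3

Derivation:
A = 30^17 mod 47  (bits of 17 = 10001)
  bit 0 = 1: r = r^2 * 30 mod 47 = 1^2 * 30 = 1*30 = 30
  bit 1 = 0: r = r^2 mod 47 = 30^2 = 7
  bit 2 = 0: r = r^2 mod 47 = 7^2 = 2
  bit 3 = 0: r = r^2 mod 47 = 2^2 = 4
  bit 4 = 1: r = r^2 * 30 mod 47 = 4^2 * 30 = 16*30 = 10
  -> A = 10
B = 30^18 mod 47  (bits of 18 = 10010)
  bit 0 = 1: r = r^2 * 30 mod 47 = 1^2 * 30 = 1*30 = 30
  bit 1 = 0: r = r^2 mod 47 = 30^2 = 7
  bit 2 = 0: r = r^2 mod 47 = 7^2 = 2
  bit 3 = 1: r = r^2 * 30 mod 47 = 2^2 * 30 = 4*30 = 26
  bit 4 = 0: r = r^2 mod 47 = 26^2 = 18
  -> B = 18
s = B^a = 18^17 mod 47  (bits of 17 = 10001)
  bit 0 = 1: r = r^2 * 18 mod 47 = 1^2 * 18 = 1*18 = 18
  bit 1 = 0: r = r^2 mod 47 = 18^2 = 42
  bit 2 = 0: r = r^2 mod 47 = 42^2 = 25
  bit 3 = 0: r = r^2 mod 47 = 25^2 = 14
  bit 4 = 1: r = r^2 * 18 mod 47 = 14^2 * 18 = 8*18 = 3
  -> s = B^a = 3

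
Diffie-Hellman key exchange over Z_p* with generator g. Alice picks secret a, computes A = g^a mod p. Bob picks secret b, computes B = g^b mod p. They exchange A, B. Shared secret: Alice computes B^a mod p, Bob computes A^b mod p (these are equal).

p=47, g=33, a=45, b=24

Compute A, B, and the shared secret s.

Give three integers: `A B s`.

Answer: 10 14 37

Derivation:
A = 33^45 mod 47  (bits of 45 = 101101)
  bit 0 = 1: r = r^2 * 33 mod 47 = 1^2 * 33 = 1*33 = 33
  bit 1 = 0: r = r^2 mod 47 = 33^2 = 8
  bit 2 = 1: r = r^2 * 33 mod 47 = 8^2 * 33 = 17*33 = 44
  bit 3 = 1: r = r^2 * 33 mod 47 = 44^2 * 33 = 9*33 = 15
  bit 4 = 0: r = r^2 mod 47 = 15^2 = 37
  bit 5 = 1: r = r^2 * 33 mod 47 = 37^2 * 33 = 6*33 = 10
  -> A = 10
B = 33^24 mod 47  (bits of 24 = 11000)
  bit 0 = 1: r = r^2 * 33 mod 47 = 1^2 * 33 = 1*33 = 33
  bit 1 = 1: r = r^2 * 33 mod 47 = 33^2 * 33 = 8*33 = 29
  bit 2 = 0: r = r^2 mod 47 = 29^2 = 42
  bit 3 = 0: r = r^2 mod 47 = 42^2 = 25
  bit 4 = 0: r = r^2 mod 47 = 25^2 = 14
  -> B = 14
s = B^a = 14^45 mod 47  (bits of 45 = 101101)
  bit 0 = 1: r = r^2 * 14 mod 47 = 1^2 * 14 = 1*14 = 14
  bit 1 = 0: r = r^2 mod 47 = 14^2 = 8
  bit 2 = 1: r = r^2 * 14 mod 47 = 8^2 * 14 = 17*14 = 3
  bit 3 = 1: r = r^2 * 14 mod 47 = 3^2 * 14 = 9*14 = 32
  bit 4 = 0: r = r^2 mod 47 = 32^2 = 37
  bit 5 = 1: r = r^2 * 14 mod 47 = 37^2 * 14 = 6*14 = 37
  -> s = B^a = 37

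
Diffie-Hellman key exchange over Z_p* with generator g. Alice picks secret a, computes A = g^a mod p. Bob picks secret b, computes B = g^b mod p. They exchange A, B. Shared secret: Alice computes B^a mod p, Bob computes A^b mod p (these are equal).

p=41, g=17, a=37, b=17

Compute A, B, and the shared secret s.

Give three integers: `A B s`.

Answer: 35 6 15

Derivation:
A = 17^37 mod 41  (bits of 37 = 100101)
  bit 0 = 1: r = r^2 * 17 mod 41 = 1^2 * 17 = 1*17 = 17
  bit 1 = 0: r = r^2 mod 41 = 17^2 = 2
  bit 2 = 0: r = r^2 mod 41 = 2^2 = 4
  bit 3 = 1: r = r^2 * 17 mod 41 = 4^2 * 17 = 16*17 = 26
  bit 4 = 0: r = r^2 mod 41 = 26^2 = 20
  bit 5 = 1: r = r^2 * 17 mod 41 = 20^2 * 17 = 31*17 = 35
  -> A = 35
B = 17^17 mod 41  (bits of 17 = 10001)
  bit 0 = 1: r = r^2 * 17 mod 41 = 1^2 * 17 = 1*17 = 17
  bit 1 = 0: r = r^2 mod 41 = 17^2 = 2
  bit 2 = 0: r = r^2 mod 41 = 2^2 = 4
  bit 3 = 0: r = r^2 mod 41 = 4^2 = 16
  bit 4 = 1: r = r^2 * 17 mod 41 = 16^2 * 17 = 10*17 = 6
  -> B = 6
s = B^a = 6^37 mod 41  (bits of 37 = 100101)
  bit 0 = 1: r = r^2 * 6 mod 41 = 1^2 * 6 = 1*6 = 6
  bit 1 = 0: r = r^2 mod 41 = 6^2 = 36
  bit 2 = 0: r = r^2 mod 41 = 36^2 = 25
  bit 3 = 1: r = r^2 * 6 mod 41 = 25^2 * 6 = 10*6 = 19
  bit 4 = 0: r = r^2 mod 41 = 19^2 = 33
  bit 5 = 1: r = r^2 * 6 mod 41 = 33^2 * 6 = 23*6 = 15
  -> s = B^a = 15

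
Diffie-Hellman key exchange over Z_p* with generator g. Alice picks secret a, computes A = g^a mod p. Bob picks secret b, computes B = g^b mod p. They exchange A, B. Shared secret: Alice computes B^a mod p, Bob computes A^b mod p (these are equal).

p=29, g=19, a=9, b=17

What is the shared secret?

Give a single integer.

Answer: 3

Derivation:
A = 19^9 mod 29  (bits of 9 = 1001)
  bit 0 = 1: r = r^2 * 19 mod 29 = 1^2 * 19 = 1*19 = 19
  bit 1 = 0: r = r^2 mod 29 = 19^2 = 13
  bit 2 = 0: r = r^2 mod 29 = 13^2 = 24
  bit 3 = 1: r = r^2 * 19 mod 29 = 24^2 * 19 = 25*19 = 11
  -> A = 11
B = 19^17 mod 29  (bits of 17 = 10001)
  bit 0 = 1: r = r^2 * 19 mod 29 = 1^2 * 19 = 1*19 = 19
  bit 1 = 0: r = r^2 mod 29 = 19^2 = 13
  bit 2 = 0: r = r^2 mod 29 = 13^2 = 24
  bit 3 = 0: r = r^2 mod 29 = 24^2 = 25
  bit 4 = 1: r = r^2 * 19 mod 29 = 25^2 * 19 = 16*19 = 14
  -> B = 14
s = B^a = 14^9 mod 29  (bits of 9 = 1001)
  bit 0 = 1: r = r^2 * 14 mod 29 = 1^2 * 14 = 1*14 = 14
  bit 1 = 0: r = r^2 mod 29 = 14^2 = 22
  bit 2 = 0: r = r^2 mod 29 = 22^2 = 20
  bit 3 = 1: r = r^2 * 14 mod 29 = 20^2 * 14 = 23*14 = 3
  -> s = B^a = 3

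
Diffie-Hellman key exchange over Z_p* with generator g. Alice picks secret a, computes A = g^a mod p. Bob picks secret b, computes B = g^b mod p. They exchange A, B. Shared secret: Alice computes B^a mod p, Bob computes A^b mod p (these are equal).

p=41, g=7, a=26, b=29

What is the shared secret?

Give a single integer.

Answer: 39

Derivation:
A = 7^26 mod 41  (bits of 26 = 11010)
  bit 0 = 1: r = r^2 * 7 mod 41 = 1^2 * 7 = 1*7 = 7
  bit 1 = 1: r = r^2 * 7 mod 41 = 7^2 * 7 = 8*7 = 15
  bit 2 = 0: r = r^2 mod 41 = 15^2 = 20
  bit 3 = 1: r = r^2 * 7 mod 41 = 20^2 * 7 = 31*7 = 12
  bit 4 = 0: r = r^2 mod 41 = 12^2 = 21
  -> A = 21
B = 7^29 mod 41  (bits of 29 = 11101)
  bit 0 = 1: r = r^2 * 7 mod 41 = 1^2 * 7 = 1*7 = 7
  bit 1 = 1: r = r^2 * 7 mod 41 = 7^2 * 7 = 8*7 = 15
  bit 2 = 1: r = r^2 * 7 mod 41 = 15^2 * 7 = 20*7 = 17
  bit 3 = 0: r = r^2 mod 41 = 17^2 = 2
  bit 4 = 1: r = r^2 * 7 mod 41 = 2^2 * 7 = 4*7 = 28
  -> B = 28
s = B^a = 28^26 mod 41  (bits of 26 = 11010)
  bit 0 = 1: r = r^2 * 28 mod 41 = 1^2 * 28 = 1*28 = 28
  bit 1 = 1: r = r^2 * 28 mod 41 = 28^2 * 28 = 5*28 = 17
  bit 2 = 0: r = r^2 mod 41 = 17^2 = 2
  bit 3 = 1: r = r^2 * 28 mod 41 = 2^2 * 28 = 4*28 = 30
  bit 4 = 0: r = r^2 mod 41 = 30^2 = 39
  -> s = B^a = 39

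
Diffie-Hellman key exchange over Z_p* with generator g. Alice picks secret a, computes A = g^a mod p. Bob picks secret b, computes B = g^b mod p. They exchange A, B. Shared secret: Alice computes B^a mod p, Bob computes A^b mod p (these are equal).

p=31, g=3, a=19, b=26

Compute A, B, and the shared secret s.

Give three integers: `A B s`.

Answer: 12 18 10

Derivation:
A = 3^19 mod 31  (bits of 19 = 10011)
  bit 0 = 1: r = r^2 * 3 mod 31 = 1^2 * 3 = 1*3 = 3
  bit 1 = 0: r = r^2 mod 31 = 3^2 = 9
  bit 2 = 0: r = r^2 mod 31 = 9^2 = 19
  bit 3 = 1: r = r^2 * 3 mod 31 = 19^2 * 3 = 20*3 = 29
  bit 4 = 1: r = r^2 * 3 mod 31 = 29^2 * 3 = 4*3 = 12
  -> A = 12
B = 3^26 mod 31  (bits of 26 = 11010)
  bit 0 = 1: r = r^2 * 3 mod 31 = 1^2 * 3 = 1*3 = 3
  bit 1 = 1: r = r^2 * 3 mod 31 = 3^2 * 3 = 9*3 = 27
  bit 2 = 0: r = r^2 mod 31 = 27^2 = 16
  bit 3 = 1: r = r^2 * 3 mod 31 = 16^2 * 3 = 8*3 = 24
  bit 4 = 0: r = r^2 mod 31 = 24^2 = 18
  -> B = 18
s = B^a = 18^19 mod 31  (bits of 19 = 10011)
  bit 0 = 1: r = r^2 * 18 mod 31 = 1^2 * 18 = 1*18 = 18
  bit 1 = 0: r = r^2 mod 31 = 18^2 = 14
  bit 2 = 0: r = r^2 mod 31 = 14^2 = 10
  bit 3 = 1: r = r^2 * 18 mod 31 = 10^2 * 18 = 7*18 = 2
  bit 4 = 1: r = r^2 * 18 mod 31 = 2^2 * 18 = 4*18 = 10
  -> s = B^a = 10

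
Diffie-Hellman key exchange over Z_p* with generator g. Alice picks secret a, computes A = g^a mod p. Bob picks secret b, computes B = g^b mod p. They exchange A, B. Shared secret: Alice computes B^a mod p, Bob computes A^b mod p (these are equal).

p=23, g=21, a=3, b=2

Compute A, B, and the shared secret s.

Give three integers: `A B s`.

A = 21^3 mod 23  (bits of 3 = 11)
  bit 0 = 1: r = r^2 * 21 mod 23 = 1^2 * 21 = 1*21 = 21
  bit 1 = 1: r = r^2 * 21 mod 23 = 21^2 * 21 = 4*21 = 15
  -> A = 15
B = 21^2 mod 23  (bits of 2 = 10)
  bit 0 = 1: r = r^2 * 21 mod 23 = 1^2 * 21 = 1*21 = 21
  bit 1 = 0: r = r^2 mod 23 = 21^2 = 4
  -> B = 4
s = B^a = 4^3 mod 23  (bits of 3 = 11)
  bit 0 = 1: r = r^2 * 4 mod 23 = 1^2 * 4 = 1*4 = 4
  bit 1 = 1: r = r^2 * 4 mod 23 = 4^2 * 4 = 16*4 = 18
  -> s = B^a = 18

Answer: 15 4 18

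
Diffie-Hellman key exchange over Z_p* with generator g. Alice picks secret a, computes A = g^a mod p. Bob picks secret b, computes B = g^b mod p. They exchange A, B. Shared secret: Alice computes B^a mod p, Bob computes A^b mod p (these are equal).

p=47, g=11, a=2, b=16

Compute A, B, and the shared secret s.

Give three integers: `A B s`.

Answer: 27 3 9

Derivation:
A = 11^2 mod 47  (bits of 2 = 10)
  bit 0 = 1: r = r^2 * 11 mod 47 = 1^2 * 11 = 1*11 = 11
  bit 1 = 0: r = r^2 mod 47 = 11^2 = 27
  -> A = 27
B = 11^16 mod 47  (bits of 16 = 10000)
  bit 0 = 1: r = r^2 * 11 mod 47 = 1^2 * 11 = 1*11 = 11
  bit 1 = 0: r = r^2 mod 47 = 11^2 = 27
  bit 2 = 0: r = r^2 mod 47 = 27^2 = 24
  bit 3 = 0: r = r^2 mod 47 = 24^2 = 12
  bit 4 = 0: r = r^2 mod 47 = 12^2 = 3
  -> B = 3
s = B^a = 3^2 mod 47  (bits of 2 = 10)
  bit 0 = 1: r = r^2 * 3 mod 47 = 1^2 * 3 = 1*3 = 3
  bit 1 = 0: r = r^2 mod 47 = 3^2 = 9
  -> s = B^a = 9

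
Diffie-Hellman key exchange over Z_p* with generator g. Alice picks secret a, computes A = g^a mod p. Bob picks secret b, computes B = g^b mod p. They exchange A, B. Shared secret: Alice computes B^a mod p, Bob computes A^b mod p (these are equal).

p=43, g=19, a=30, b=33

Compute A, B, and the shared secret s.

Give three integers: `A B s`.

Answer: 16 8 21

Derivation:
A = 19^30 mod 43  (bits of 30 = 11110)
  bit 0 = 1: r = r^2 * 19 mod 43 = 1^2 * 19 = 1*19 = 19
  bit 1 = 1: r = r^2 * 19 mod 43 = 19^2 * 19 = 17*19 = 22
  bit 2 = 1: r = r^2 * 19 mod 43 = 22^2 * 19 = 11*19 = 37
  bit 3 = 1: r = r^2 * 19 mod 43 = 37^2 * 19 = 36*19 = 39
  bit 4 = 0: r = r^2 mod 43 = 39^2 = 16
  -> A = 16
B = 19^33 mod 43  (bits of 33 = 100001)
  bit 0 = 1: r = r^2 * 19 mod 43 = 1^2 * 19 = 1*19 = 19
  bit 1 = 0: r = r^2 mod 43 = 19^2 = 17
  bit 2 = 0: r = r^2 mod 43 = 17^2 = 31
  bit 3 = 0: r = r^2 mod 43 = 31^2 = 15
  bit 4 = 0: r = r^2 mod 43 = 15^2 = 10
  bit 5 = 1: r = r^2 * 19 mod 43 = 10^2 * 19 = 14*19 = 8
  -> B = 8
s = B^a = 8^30 mod 43  (bits of 30 = 11110)
  bit 0 = 1: r = r^2 * 8 mod 43 = 1^2 * 8 = 1*8 = 8
  bit 1 = 1: r = r^2 * 8 mod 43 = 8^2 * 8 = 21*8 = 39
  bit 2 = 1: r = r^2 * 8 mod 43 = 39^2 * 8 = 16*8 = 42
  bit 3 = 1: r = r^2 * 8 mod 43 = 42^2 * 8 = 1*8 = 8
  bit 4 = 0: r = r^2 mod 43 = 8^2 = 21
  -> s = B^a = 21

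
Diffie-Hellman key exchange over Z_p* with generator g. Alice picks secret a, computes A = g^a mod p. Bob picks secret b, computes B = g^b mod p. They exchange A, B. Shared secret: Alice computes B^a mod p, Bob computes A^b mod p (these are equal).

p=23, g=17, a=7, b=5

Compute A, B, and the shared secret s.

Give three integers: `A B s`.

Answer: 20 21 10

Derivation:
A = 17^7 mod 23  (bits of 7 = 111)
  bit 0 = 1: r = r^2 * 17 mod 23 = 1^2 * 17 = 1*17 = 17
  bit 1 = 1: r = r^2 * 17 mod 23 = 17^2 * 17 = 13*17 = 14
  bit 2 = 1: r = r^2 * 17 mod 23 = 14^2 * 17 = 12*17 = 20
  -> A = 20
B = 17^5 mod 23  (bits of 5 = 101)
  bit 0 = 1: r = r^2 * 17 mod 23 = 1^2 * 17 = 1*17 = 17
  bit 1 = 0: r = r^2 mod 23 = 17^2 = 13
  bit 2 = 1: r = r^2 * 17 mod 23 = 13^2 * 17 = 8*17 = 21
  -> B = 21
s = B^a = 21^7 mod 23  (bits of 7 = 111)
  bit 0 = 1: r = r^2 * 21 mod 23 = 1^2 * 21 = 1*21 = 21
  bit 1 = 1: r = r^2 * 21 mod 23 = 21^2 * 21 = 4*21 = 15
  bit 2 = 1: r = r^2 * 21 mod 23 = 15^2 * 21 = 18*21 = 10
  -> s = B^a = 10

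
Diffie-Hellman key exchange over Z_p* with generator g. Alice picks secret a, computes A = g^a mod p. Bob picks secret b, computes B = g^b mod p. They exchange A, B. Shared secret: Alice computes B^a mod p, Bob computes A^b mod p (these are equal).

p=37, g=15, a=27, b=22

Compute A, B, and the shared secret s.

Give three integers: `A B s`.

Answer: 6 28 36

Derivation:
A = 15^27 mod 37  (bits of 27 = 11011)
  bit 0 = 1: r = r^2 * 15 mod 37 = 1^2 * 15 = 1*15 = 15
  bit 1 = 1: r = r^2 * 15 mod 37 = 15^2 * 15 = 3*15 = 8
  bit 2 = 0: r = r^2 mod 37 = 8^2 = 27
  bit 3 = 1: r = r^2 * 15 mod 37 = 27^2 * 15 = 26*15 = 20
  bit 4 = 1: r = r^2 * 15 mod 37 = 20^2 * 15 = 30*15 = 6
  -> A = 6
B = 15^22 mod 37  (bits of 22 = 10110)
  bit 0 = 1: r = r^2 * 15 mod 37 = 1^2 * 15 = 1*15 = 15
  bit 1 = 0: r = r^2 mod 37 = 15^2 = 3
  bit 2 = 1: r = r^2 * 15 mod 37 = 3^2 * 15 = 9*15 = 24
  bit 3 = 1: r = r^2 * 15 mod 37 = 24^2 * 15 = 21*15 = 19
  bit 4 = 0: r = r^2 mod 37 = 19^2 = 28
  -> B = 28
s = B^a = 28^27 mod 37  (bits of 27 = 11011)
  bit 0 = 1: r = r^2 * 28 mod 37 = 1^2 * 28 = 1*28 = 28
  bit 1 = 1: r = r^2 * 28 mod 37 = 28^2 * 28 = 7*28 = 11
  bit 2 = 0: r = r^2 mod 37 = 11^2 = 10
  bit 3 = 1: r = r^2 * 28 mod 37 = 10^2 * 28 = 26*28 = 25
  bit 4 = 1: r = r^2 * 28 mod 37 = 25^2 * 28 = 33*28 = 36
  -> s = B^a = 36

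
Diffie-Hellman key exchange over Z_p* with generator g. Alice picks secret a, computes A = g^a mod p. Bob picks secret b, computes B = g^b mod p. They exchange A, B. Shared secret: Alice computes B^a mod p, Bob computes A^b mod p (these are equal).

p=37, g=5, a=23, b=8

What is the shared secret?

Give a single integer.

Answer: 33

Derivation:
A = 5^23 mod 37  (bits of 23 = 10111)
  bit 0 = 1: r = r^2 * 5 mod 37 = 1^2 * 5 = 1*5 = 5
  bit 1 = 0: r = r^2 mod 37 = 5^2 = 25
  bit 2 = 1: r = r^2 * 5 mod 37 = 25^2 * 5 = 33*5 = 17
  bit 3 = 1: r = r^2 * 5 mod 37 = 17^2 * 5 = 30*5 = 2
  bit 4 = 1: r = r^2 * 5 mod 37 = 2^2 * 5 = 4*5 = 20
  -> A = 20
B = 5^8 mod 37  (bits of 8 = 1000)
  bit 0 = 1: r = r^2 * 5 mod 37 = 1^2 * 5 = 1*5 = 5
  bit 1 = 0: r = r^2 mod 37 = 5^2 = 25
  bit 2 = 0: r = r^2 mod 37 = 25^2 = 33
  bit 3 = 0: r = r^2 mod 37 = 33^2 = 16
  -> B = 16
s = B^a = 16^23 mod 37  (bits of 23 = 10111)
  bit 0 = 1: r = r^2 * 16 mod 37 = 1^2 * 16 = 1*16 = 16
  bit 1 = 0: r = r^2 mod 37 = 16^2 = 34
  bit 2 = 1: r = r^2 * 16 mod 37 = 34^2 * 16 = 9*16 = 33
  bit 3 = 1: r = r^2 * 16 mod 37 = 33^2 * 16 = 16*16 = 34
  bit 4 = 1: r = r^2 * 16 mod 37 = 34^2 * 16 = 9*16 = 33
  -> s = B^a = 33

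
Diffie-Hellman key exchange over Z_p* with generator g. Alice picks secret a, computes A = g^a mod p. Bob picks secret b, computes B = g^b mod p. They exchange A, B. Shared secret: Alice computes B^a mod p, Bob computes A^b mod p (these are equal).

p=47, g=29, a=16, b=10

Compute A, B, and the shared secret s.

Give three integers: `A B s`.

A = 29^16 mod 47  (bits of 16 = 10000)
  bit 0 = 1: r = r^2 * 29 mod 47 = 1^2 * 29 = 1*29 = 29
  bit 1 = 0: r = r^2 mod 47 = 29^2 = 42
  bit 2 = 0: r = r^2 mod 47 = 42^2 = 25
  bit 3 = 0: r = r^2 mod 47 = 25^2 = 14
  bit 4 = 0: r = r^2 mod 47 = 14^2 = 8
  -> A = 8
B = 29^10 mod 47  (bits of 10 = 1010)
  bit 0 = 1: r = r^2 * 29 mod 47 = 1^2 * 29 = 1*29 = 29
  bit 1 = 0: r = r^2 mod 47 = 29^2 = 42
  bit 2 = 1: r = r^2 * 29 mod 47 = 42^2 * 29 = 25*29 = 20
  bit 3 = 0: r = r^2 mod 47 = 20^2 = 24
  -> B = 24
s = B^a = 24^16 mod 47  (bits of 16 = 10000)
  bit 0 = 1: r = r^2 * 24 mod 47 = 1^2 * 24 = 1*24 = 24
  bit 1 = 0: r = r^2 mod 47 = 24^2 = 12
  bit 2 = 0: r = r^2 mod 47 = 12^2 = 3
  bit 3 = 0: r = r^2 mod 47 = 3^2 = 9
  bit 4 = 0: r = r^2 mod 47 = 9^2 = 34
  -> s = B^a = 34

Answer: 8 24 34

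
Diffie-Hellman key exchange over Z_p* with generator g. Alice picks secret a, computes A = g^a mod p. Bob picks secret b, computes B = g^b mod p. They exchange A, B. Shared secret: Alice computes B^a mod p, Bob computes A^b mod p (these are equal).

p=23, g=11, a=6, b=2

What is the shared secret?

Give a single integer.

A = 11^6 mod 23  (bits of 6 = 110)
  bit 0 = 1: r = r^2 * 11 mod 23 = 1^2 * 11 = 1*11 = 11
  bit 1 = 1: r = r^2 * 11 mod 23 = 11^2 * 11 = 6*11 = 20
  bit 2 = 0: r = r^2 mod 23 = 20^2 = 9
  -> A = 9
B = 11^2 mod 23  (bits of 2 = 10)
  bit 0 = 1: r = r^2 * 11 mod 23 = 1^2 * 11 = 1*11 = 11
  bit 1 = 0: r = r^2 mod 23 = 11^2 = 6
  -> B = 6
s = B^a = 6^6 mod 23  (bits of 6 = 110)
  bit 0 = 1: r = r^2 * 6 mod 23 = 1^2 * 6 = 1*6 = 6
  bit 1 = 1: r = r^2 * 6 mod 23 = 6^2 * 6 = 13*6 = 9
  bit 2 = 0: r = r^2 mod 23 = 9^2 = 12
  -> s = B^a = 12

Answer: 12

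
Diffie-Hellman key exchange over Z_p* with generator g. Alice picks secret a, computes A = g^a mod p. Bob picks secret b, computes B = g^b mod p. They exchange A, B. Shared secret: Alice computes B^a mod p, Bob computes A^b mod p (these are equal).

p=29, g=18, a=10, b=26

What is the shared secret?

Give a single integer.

A = 18^10 mod 29  (bits of 10 = 1010)
  bit 0 = 1: r = r^2 * 18 mod 29 = 1^2 * 18 = 1*18 = 18
  bit 1 = 0: r = r^2 mod 29 = 18^2 = 5
  bit 2 = 1: r = r^2 * 18 mod 29 = 5^2 * 18 = 25*18 = 15
  bit 3 = 0: r = r^2 mod 29 = 15^2 = 22
  -> A = 22
B = 18^26 mod 29  (bits of 26 = 11010)
  bit 0 = 1: r = r^2 * 18 mod 29 = 1^2 * 18 = 1*18 = 18
  bit 1 = 1: r = r^2 * 18 mod 29 = 18^2 * 18 = 5*18 = 3
  bit 2 = 0: r = r^2 mod 29 = 3^2 = 9
  bit 3 = 1: r = r^2 * 18 mod 29 = 9^2 * 18 = 23*18 = 8
  bit 4 = 0: r = r^2 mod 29 = 8^2 = 6
  -> B = 6
s = B^a = 6^10 mod 29  (bits of 10 = 1010)
  bit 0 = 1: r = r^2 * 6 mod 29 = 1^2 * 6 = 1*6 = 6
  bit 1 = 0: r = r^2 mod 29 = 6^2 = 7
  bit 2 = 1: r = r^2 * 6 mod 29 = 7^2 * 6 = 20*6 = 4
  bit 3 = 0: r = r^2 mod 29 = 4^2 = 16
  -> s = B^a = 16

Answer: 16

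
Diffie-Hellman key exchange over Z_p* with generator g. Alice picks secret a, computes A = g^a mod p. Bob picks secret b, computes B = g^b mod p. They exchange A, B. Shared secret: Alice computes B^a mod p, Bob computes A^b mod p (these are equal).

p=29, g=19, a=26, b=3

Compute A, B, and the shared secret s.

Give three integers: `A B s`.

A = 19^26 mod 29  (bits of 26 = 11010)
  bit 0 = 1: r = r^2 * 19 mod 29 = 1^2 * 19 = 1*19 = 19
  bit 1 = 1: r = r^2 * 19 mod 29 = 19^2 * 19 = 13*19 = 15
  bit 2 = 0: r = r^2 mod 29 = 15^2 = 22
  bit 3 = 1: r = r^2 * 19 mod 29 = 22^2 * 19 = 20*19 = 3
  bit 4 = 0: r = r^2 mod 29 = 3^2 = 9
  -> A = 9
B = 19^3 mod 29  (bits of 3 = 11)
  bit 0 = 1: r = r^2 * 19 mod 29 = 1^2 * 19 = 1*19 = 19
  bit 1 = 1: r = r^2 * 19 mod 29 = 19^2 * 19 = 13*19 = 15
  -> B = 15
s = B^a = 15^26 mod 29  (bits of 26 = 11010)
  bit 0 = 1: r = r^2 * 15 mod 29 = 1^2 * 15 = 1*15 = 15
  bit 1 = 1: r = r^2 * 15 mod 29 = 15^2 * 15 = 22*15 = 11
  bit 2 = 0: r = r^2 mod 29 = 11^2 = 5
  bit 3 = 1: r = r^2 * 15 mod 29 = 5^2 * 15 = 25*15 = 27
  bit 4 = 0: r = r^2 mod 29 = 27^2 = 4
  -> s = B^a = 4

Answer: 9 15 4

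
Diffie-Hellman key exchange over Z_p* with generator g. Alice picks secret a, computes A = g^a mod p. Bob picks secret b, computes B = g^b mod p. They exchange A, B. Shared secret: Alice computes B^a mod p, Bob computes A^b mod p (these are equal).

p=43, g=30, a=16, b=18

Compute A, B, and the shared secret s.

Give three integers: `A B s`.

A = 30^16 mod 43  (bits of 16 = 10000)
  bit 0 = 1: r = r^2 * 30 mod 43 = 1^2 * 30 = 1*30 = 30
  bit 1 = 0: r = r^2 mod 43 = 30^2 = 40
  bit 2 = 0: r = r^2 mod 43 = 40^2 = 9
  bit 3 = 0: r = r^2 mod 43 = 9^2 = 38
  bit 4 = 0: r = r^2 mod 43 = 38^2 = 25
  -> A = 25
B = 30^18 mod 43  (bits of 18 = 10010)
  bit 0 = 1: r = r^2 * 30 mod 43 = 1^2 * 30 = 1*30 = 30
  bit 1 = 0: r = r^2 mod 43 = 30^2 = 40
  bit 2 = 0: r = r^2 mod 43 = 40^2 = 9
  bit 3 = 1: r = r^2 * 30 mod 43 = 9^2 * 30 = 38*30 = 22
  bit 4 = 0: r = r^2 mod 43 = 22^2 = 11
  -> B = 11
s = B^a = 11^16 mod 43  (bits of 16 = 10000)
  bit 0 = 1: r = r^2 * 11 mod 43 = 1^2 * 11 = 1*11 = 11
  bit 1 = 0: r = r^2 mod 43 = 11^2 = 35
  bit 2 = 0: r = r^2 mod 43 = 35^2 = 21
  bit 3 = 0: r = r^2 mod 43 = 21^2 = 11
  bit 4 = 0: r = r^2 mod 43 = 11^2 = 35
  -> s = B^a = 35

Answer: 25 11 35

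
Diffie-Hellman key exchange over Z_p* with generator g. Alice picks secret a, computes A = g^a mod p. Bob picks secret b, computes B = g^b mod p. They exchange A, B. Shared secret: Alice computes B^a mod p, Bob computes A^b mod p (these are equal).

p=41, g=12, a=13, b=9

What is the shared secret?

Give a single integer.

Answer: 7

Derivation:
A = 12^13 mod 41  (bits of 13 = 1101)
  bit 0 = 1: r = r^2 * 12 mod 41 = 1^2 * 12 = 1*12 = 12
  bit 1 = 1: r = r^2 * 12 mod 41 = 12^2 * 12 = 21*12 = 6
  bit 2 = 0: r = r^2 mod 41 = 6^2 = 36
  bit 3 = 1: r = r^2 * 12 mod 41 = 36^2 * 12 = 25*12 = 13
  -> A = 13
B = 12^9 mod 41  (bits of 9 = 1001)
  bit 0 = 1: r = r^2 * 12 mod 41 = 1^2 * 12 = 1*12 = 12
  bit 1 = 0: r = r^2 mod 41 = 12^2 = 21
  bit 2 = 0: r = r^2 mod 41 = 21^2 = 31
  bit 3 = 1: r = r^2 * 12 mod 41 = 31^2 * 12 = 18*12 = 11
  -> B = 11
s = B^a = 11^13 mod 41  (bits of 13 = 1101)
  bit 0 = 1: r = r^2 * 11 mod 41 = 1^2 * 11 = 1*11 = 11
  bit 1 = 1: r = r^2 * 11 mod 41 = 11^2 * 11 = 39*11 = 19
  bit 2 = 0: r = r^2 mod 41 = 19^2 = 33
  bit 3 = 1: r = r^2 * 11 mod 41 = 33^2 * 11 = 23*11 = 7
  -> s = B^a = 7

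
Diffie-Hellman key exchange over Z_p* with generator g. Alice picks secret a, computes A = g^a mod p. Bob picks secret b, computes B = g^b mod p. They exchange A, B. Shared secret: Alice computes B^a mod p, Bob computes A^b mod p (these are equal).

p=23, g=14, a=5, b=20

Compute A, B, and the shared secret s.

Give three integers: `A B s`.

Answer: 15 2 9

Derivation:
A = 14^5 mod 23  (bits of 5 = 101)
  bit 0 = 1: r = r^2 * 14 mod 23 = 1^2 * 14 = 1*14 = 14
  bit 1 = 0: r = r^2 mod 23 = 14^2 = 12
  bit 2 = 1: r = r^2 * 14 mod 23 = 12^2 * 14 = 6*14 = 15
  -> A = 15
B = 14^20 mod 23  (bits of 20 = 10100)
  bit 0 = 1: r = r^2 * 14 mod 23 = 1^2 * 14 = 1*14 = 14
  bit 1 = 0: r = r^2 mod 23 = 14^2 = 12
  bit 2 = 1: r = r^2 * 14 mod 23 = 12^2 * 14 = 6*14 = 15
  bit 3 = 0: r = r^2 mod 23 = 15^2 = 18
  bit 4 = 0: r = r^2 mod 23 = 18^2 = 2
  -> B = 2
s = B^a = 2^5 mod 23  (bits of 5 = 101)
  bit 0 = 1: r = r^2 * 2 mod 23 = 1^2 * 2 = 1*2 = 2
  bit 1 = 0: r = r^2 mod 23 = 2^2 = 4
  bit 2 = 1: r = r^2 * 2 mod 23 = 4^2 * 2 = 16*2 = 9
  -> s = B^a = 9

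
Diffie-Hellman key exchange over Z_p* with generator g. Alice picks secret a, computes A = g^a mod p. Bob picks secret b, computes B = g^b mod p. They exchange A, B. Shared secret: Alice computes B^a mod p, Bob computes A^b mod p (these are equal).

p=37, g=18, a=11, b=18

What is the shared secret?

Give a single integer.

Answer: 36

Derivation:
A = 18^11 mod 37  (bits of 11 = 1011)
  bit 0 = 1: r = r^2 * 18 mod 37 = 1^2 * 18 = 1*18 = 18
  bit 1 = 0: r = r^2 mod 37 = 18^2 = 28
  bit 2 = 1: r = r^2 * 18 mod 37 = 28^2 * 18 = 7*18 = 15
  bit 3 = 1: r = r^2 * 18 mod 37 = 15^2 * 18 = 3*18 = 17
  -> A = 17
B = 18^18 mod 37  (bits of 18 = 10010)
  bit 0 = 1: r = r^2 * 18 mod 37 = 1^2 * 18 = 1*18 = 18
  bit 1 = 0: r = r^2 mod 37 = 18^2 = 28
  bit 2 = 0: r = r^2 mod 37 = 28^2 = 7
  bit 3 = 1: r = r^2 * 18 mod 37 = 7^2 * 18 = 12*18 = 31
  bit 4 = 0: r = r^2 mod 37 = 31^2 = 36
  -> B = 36
s = B^a = 36^11 mod 37  (bits of 11 = 1011)
  bit 0 = 1: r = r^2 * 36 mod 37 = 1^2 * 36 = 1*36 = 36
  bit 1 = 0: r = r^2 mod 37 = 36^2 = 1
  bit 2 = 1: r = r^2 * 36 mod 37 = 1^2 * 36 = 1*36 = 36
  bit 3 = 1: r = r^2 * 36 mod 37 = 36^2 * 36 = 1*36 = 36
  -> s = B^a = 36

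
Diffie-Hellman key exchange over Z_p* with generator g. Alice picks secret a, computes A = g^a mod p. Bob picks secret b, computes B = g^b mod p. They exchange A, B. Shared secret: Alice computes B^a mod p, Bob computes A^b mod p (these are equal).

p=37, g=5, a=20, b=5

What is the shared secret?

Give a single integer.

Answer: 7

Derivation:
A = 5^20 mod 37  (bits of 20 = 10100)
  bit 0 = 1: r = r^2 * 5 mod 37 = 1^2 * 5 = 1*5 = 5
  bit 1 = 0: r = r^2 mod 37 = 5^2 = 25
  bit 2 = 1: r = r^2 * 5 mod 37 = 25^2 * 5 = 33*5 = 17
  bit 3 = 0: r = r^2 mod 37 = 17^2 = 30
  bit 4 = 0: r = r^2 mod 37 = 30^2 = 12
  -> A = 12
B = 5^5 mod 37  (bits of 5 = 101)
  bit 0 = 1: r = r^2 * 5 mod 37 = 1^2 * 5 = 1*5 = 5
  bit 1 = 0: r = r^2 mod 37 = 5^2 = 25
  bit 2 = 1: r = r^2 * 5 mod 37 = 25^2 * 5 = 33*5 = 17
  -> B = 17
s = B^a = 17^20 mod 37  (bits of 20 = 10100)
  bit 0 = 1: r = r^2 * 17 mod 37 = 1^2 * 17 = 1*17 = 17
  bit 1 = 0: r = r^2 mod 37 = 17^2 = 30
  bit 2 = 1: r = r^2 * 17 mod 37 = 30^2 * 17 = 12*17 = 19
  bit 3 = 0: r = r^2 mod 37 = 19^2 = 28
  bit 4 = 0: r = r^2 mod 37 = 28^2 = 7
  -> s = B^a = 7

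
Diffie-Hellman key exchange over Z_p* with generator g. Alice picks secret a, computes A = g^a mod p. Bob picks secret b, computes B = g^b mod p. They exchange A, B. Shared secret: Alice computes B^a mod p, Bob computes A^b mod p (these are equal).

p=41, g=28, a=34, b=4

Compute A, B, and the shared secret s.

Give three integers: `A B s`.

Answer: 21 25 18

Derivation:
A = 28^34 mod 41  (bits of 34 = 100010)
  bit 0 = 1: r = r^2 * 28 mod 41 = 1^2 * 28 = 1*28 = 28
  bit 1 = 0: r = r^2 mod 41 = 28^2 = 5
  bit 2 = 0: r = r^2 mod 41 = 5^2 = 25
  bit 3 = 0: r = r^2 mod 41 = 25^2 = 10
  bit 4 = 1: r = r^2 * 28 mod 41 = 10^2 * 28 = 18*28 = 12
  bit 5 = 0: r = r^2 mod 41 = 12^2 = 21
  -> A = 21
B = 28^4 mod 41  (bits of 4 = 100)
  bit 0 = 1: r = r^2 * 28 mod 41 = 1^2 * 28 = 1*28 = 28
  bit 1 = 0: r = r^2 mod 41 = 28^2 = 5
  bit 2 = 0: r = r^2 mod 41 = 5^2 = 25
  -> B = 25
s = B^a = 25^34 mod 41  (bits of 34 = 100010)
  bit 0 = 1: r = r^2 * 25 mod 41 = 1^2 * 25 = 1*25 = 25
  bit 1 = 0: r = r^2 mod 41 = 25^2 = 10
  bit 2 = 0: r = r^2 mod 41 = 10^2 = 18
  bit 3 = 0: r = r^2 mod 41 = 18^2 = 37
  bit 4 = 1: r = r^2 * 25 mod 41 = 37^2 * 25 = 16*25 = 31
  bit 5 = 0: r = r^2 mod 41 = 31^2 = 18
  -> s = B^a = 18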